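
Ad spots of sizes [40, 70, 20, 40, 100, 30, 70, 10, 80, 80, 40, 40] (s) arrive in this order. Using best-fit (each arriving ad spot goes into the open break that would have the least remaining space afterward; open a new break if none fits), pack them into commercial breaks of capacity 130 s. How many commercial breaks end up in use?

5

  40 → break 1 (new)  [load 40/130]
  70 → break 1  [load 110/130]
  20 → break 1  [load 130/130]
  40 → break 2 (new)  [load 40/130]
  100 → break 3 (new)  [load 100/130]
  30 → break 3  [load 130/130]
  70 → break 2  [load 110/130]
  10 → break 2  [load 120/130]
  80 → break 4 (new)  [load 80/130]
  80 → break 5 (new)  [load 80/130]
  40 → break 4  [load 120/130]
  40 → break 5  [load 120/130]
5 commercial breaks opened.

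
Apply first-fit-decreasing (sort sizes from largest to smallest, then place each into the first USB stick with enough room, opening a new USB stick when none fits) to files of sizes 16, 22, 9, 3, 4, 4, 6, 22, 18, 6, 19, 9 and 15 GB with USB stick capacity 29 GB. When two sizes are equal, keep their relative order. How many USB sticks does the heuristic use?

6

Sorted descending: 22, 22, 19, 18, 16, 15, 9, 9, 6, 6, 4, 4, 3.
  22 → USB stick 1 (new)  [load 22/29]
  22 → USB stick 2 (new)  [load 22/29]
  19 → USB stick 3 (new)  [load 19/29]
  18 → USB stick 4 (new)  [load 18/29]
  16 → USB stick 5 (new)  [load 16/29]
  15 → USB stick 6 (new)  [load 15/29]
  9 → USB stick 3  [load 28/29]
  9 → USB stick 4  [load 27/29]
  6 → USB stick 1  [load 28/29]
  6 → USB stick 2  [load 28/29]
  4 → USB stick 5  [load 20/29]
  4 → USB stick 5  [load 24/29]
  3 → USB stick 5  [load 27/29]
6 USB sticks opened.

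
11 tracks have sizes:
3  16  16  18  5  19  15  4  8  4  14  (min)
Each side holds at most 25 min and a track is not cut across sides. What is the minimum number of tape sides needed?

6

Total = 19 + 18 + 16 + 16 + 15 + 14 + 8 + 5 + 4 + 4 + 3 = 122 min.
Lower bound: ⌈122/25⌉ = 5 tape sides.
Also, 6 tracks each exceed 25/2 min, and no two of those can share a side, so at least 6 tape sides are needed.
A packing using 6 tape sides:
  side 1: 19 + 5 = 24
  side 2: 18 + 4 + 3 = 25
  side 3: 16 + 8 = 24
  side 4: 16 + 4 = 20
  side 5: 15 = 15
  side 6: 14 = 14
This matches the lower bound, so 6 is optimal.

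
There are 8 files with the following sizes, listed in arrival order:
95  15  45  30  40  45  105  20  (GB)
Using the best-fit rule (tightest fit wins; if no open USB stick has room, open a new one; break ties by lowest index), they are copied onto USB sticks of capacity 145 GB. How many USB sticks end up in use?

  95 → USB stick 1 (new)  [load 95/145]
  15 → USB stick 1  [load 110/145]
  45 → USB stick 2 (new)  [load 45/145]
  30 → USB stick 1  [load 140/145]
  40 → USB stick 2  [load 85/145]
  45 → USB stick 2  [load 130/145]
  105 → USB stick 3 (new)  [load 105/145]
  20 → USB stick 3  [load 125/145]
3 USB sticks opened.

3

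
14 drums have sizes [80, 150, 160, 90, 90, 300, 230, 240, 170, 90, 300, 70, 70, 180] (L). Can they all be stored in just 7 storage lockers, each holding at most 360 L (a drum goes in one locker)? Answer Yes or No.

A valid assignment using 7 storage lockers:
  locker 1: 300 = 300
  locker 2: 300 = 300
  locker 3: 240 + 90 = 330
  locker 4: 230 + 90 = 320
  locker 5: 180 + 170 = 350
  locker 6: 160 + 150 = 310
  locker 7: 90 + 80 + 70 + 70 = 310
Every load is within 360 L, so 7 storage lockers suffice.

Yes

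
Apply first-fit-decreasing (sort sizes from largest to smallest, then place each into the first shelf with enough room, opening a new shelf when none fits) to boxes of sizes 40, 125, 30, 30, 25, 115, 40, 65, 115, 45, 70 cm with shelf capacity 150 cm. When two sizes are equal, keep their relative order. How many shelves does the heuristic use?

Sorted descending: 125, 115, 115, 70, 65, 45, 40, 40, 30, 30, 25.
  125 → shelf 1 (new)  [load 125/150]
  115 → shelf 2 (new)  [load 115/150]
  115 → shelf 3 (new)  [load 115/150]
  70 → shelf 4 (new)  [load 70/150]
  65 → shelf 4  [load 135/150]
  45 → shelf 5 (new)  [load 45/150]
  40 → shelf 5  [load 85/150]
  40 → shelf 5  [load 125/150]
  30 → shelf 2  [load 145/150]
  30 → shelf 3  [load 145/150]
  25 → shelf 1  [load 150/150]
5 shelves opened.

5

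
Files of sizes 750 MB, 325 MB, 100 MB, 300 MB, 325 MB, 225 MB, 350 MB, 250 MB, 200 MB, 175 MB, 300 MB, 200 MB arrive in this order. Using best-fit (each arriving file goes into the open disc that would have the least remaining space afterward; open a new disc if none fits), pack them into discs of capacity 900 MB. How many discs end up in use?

5

  750 → disc 1 (new)  [load 750/900]
  325 → disc 2 (new)  [load 325/900]
  100 → disc 1  [load 850/900]
  300 → disc 2  [load 625/900]
  325 → disc 3 (new)  [load 325/900]
  225 → disc 2  [load 850/900]
  350 → disc 3  [load 675/900]
  250 → disc 4 (new)  [load 250/900]
  200 → disc 3  [load 875/900]
  175 → disc 4  [load 425/900]
  300 → disc 4  [load 725/900]
  200 → disc 5 (new)  [load 200/900]
5 discs opened.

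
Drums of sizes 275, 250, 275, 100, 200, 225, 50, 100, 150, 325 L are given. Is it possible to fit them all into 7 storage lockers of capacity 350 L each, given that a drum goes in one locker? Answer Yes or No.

A valid assignment using 6 storage lockers:
  locker 1: 325 = 325
  locker 2: 275 + 50 = 325
  locker 3: 275 = 275
  locker 4: 250 + 100 = 350
  locker 5: 225 + 100 = 325
  locker 6: 200 + 150 = 350
That uses only 6 ≤ 7, so 7 storage lockers are enough.

Yes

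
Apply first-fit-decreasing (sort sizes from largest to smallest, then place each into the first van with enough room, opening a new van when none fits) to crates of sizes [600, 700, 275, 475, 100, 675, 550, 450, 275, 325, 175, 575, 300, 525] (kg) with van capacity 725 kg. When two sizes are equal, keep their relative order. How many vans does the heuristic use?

10

Sorted descending: 700, 675, 600, 575, 550, 525, 475, 450, 325, 300, 275, 275, 175, 100.
  700 → van 1 (new)  [load 700/725]
  675 → van 2 (new)  [load 675/725]
  600 → van 3 (new)  [load 600/725]
  575 → van 4 (new)  [load 575/725]
  550 → van 5 (new)  [load 550/725]
  525 → van 6 (new)  [load 525/725]
  475 → van 7 (new)  [load 475/725]
  450 → van 8 (new)  [load 450/725]
  325 → van 9 (new)  [load 325/725]
  300 → van 9  [load 625/725]
  275 → van 8  [load 725/725]
  275 → van 10 (new)  [load 275/725]
  175 → van 5  [load 725/725]
  100 → van 3  [load 700/725]
10 vans opened.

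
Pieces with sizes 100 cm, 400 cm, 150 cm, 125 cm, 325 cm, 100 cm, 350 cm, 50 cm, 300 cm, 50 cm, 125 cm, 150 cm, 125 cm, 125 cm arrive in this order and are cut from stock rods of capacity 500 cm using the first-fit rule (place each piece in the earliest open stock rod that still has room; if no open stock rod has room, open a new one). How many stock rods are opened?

  100 → stock rod 1 (new)  [load 100/500]
  400 → stock rod 1  [load 500/500]
  150 → stock rod 2 (new)  [load 150/500]
  125 → stock rod 2  [load 275/500]
  325 → stock rod 3 (new)  [load 325/500]
  100 → stock rod 2  [load 375/500]
  350 → stock rod 4 (new)  [load 350/500]
  50 → stock rod 2  [load 425/500]
  300 → stock rod 5 (new)  [load 300/500]
  50 → stock rod 2  [load 475/500]
  125 → stock rod 3  [load 450/500]
  150 → stock rod 4  [load 500/500]
  125 → stock rod 5  [load 425/500]
  125 → stock rod 6 (new)  [load 125/500]
6 stock rods opened.

6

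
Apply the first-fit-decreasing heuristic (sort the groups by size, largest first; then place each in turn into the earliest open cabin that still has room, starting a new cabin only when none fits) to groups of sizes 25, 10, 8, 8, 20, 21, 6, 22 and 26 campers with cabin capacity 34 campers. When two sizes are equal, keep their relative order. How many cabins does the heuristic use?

Sorted descending: 26, 25, 22, 21, 20, 10, 8, 8, 6.
  26 → cabin 1 (new)  [load 26/34]
  25 → cabin 2 (new)  [load 25/34]
  22 → cabin 3 (new)  [load 22/34]
  21 → cabin 4 (new)  [load 21/34]
  20 → cabin 5 (new)  [load 20/34]
  10 → cabin 3  [load 32/34]
  8 → cabin 1  [load 34/34]
  8 → cabin 2  [load 33/34]
  6 → cabin 4  [load 27/34]
5 cabins opened.

5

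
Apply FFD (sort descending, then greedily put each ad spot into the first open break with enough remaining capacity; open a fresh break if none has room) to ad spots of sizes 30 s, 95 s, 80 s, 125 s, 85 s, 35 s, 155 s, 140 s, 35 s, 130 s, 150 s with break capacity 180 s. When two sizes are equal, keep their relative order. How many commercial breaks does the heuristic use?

7

Sorted descending: 155, 150, 140, 130, 125, 95, 85, 80, 35, 35, 30.
  155 → break 1 (new)  [load 155/180]
  150 → break 2 (new)  [load 150/180]
  140 → break 3 (new)  [load 140/180]
  130 → break 4 (new)  [load 130/180]
  125 → break 5 (new)  [load 125/180]
  95 → break 6 (new)  [load 95/180]
  85 → break 6  [load 180/180]
  80 → break 7 (new)  [load 80/180]
  35 → break 3  [load 175/180]
  35 → break 4  [load 165/180]
  30 → break 2  [load 180/180]
7 commercial breaks opened.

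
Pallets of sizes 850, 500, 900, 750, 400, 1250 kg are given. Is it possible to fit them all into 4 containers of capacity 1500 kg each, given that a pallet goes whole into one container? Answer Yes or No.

A valid assignment using 4 containers:
  container 1: 1250 = 1250
  container 2: 900 + 500 = 1400
  container 3: 850 + 400 = 1250
  container 4: 750 = 750
Every load is within 1500 kg, so 4 containers suffice.

Yes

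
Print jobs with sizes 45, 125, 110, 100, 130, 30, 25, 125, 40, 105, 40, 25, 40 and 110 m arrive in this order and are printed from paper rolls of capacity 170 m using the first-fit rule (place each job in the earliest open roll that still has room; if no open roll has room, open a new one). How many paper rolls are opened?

7

  45 → roll 1 (new)  [load 45/170]
  125 → roll 1  [load 170/170]
  110 → roll 2 (new)  [load 110/170]
  100 → roll 3 (new)  [load 100/170]
  130 → roll 4 (new)  [load 130/170]
  30 → roll 2  [load 140/170]
  25 → roll 2  [load 165/170]
  125 → roll 5 (new)  [load 125/170]
  40 → roll 3  [load 140/170]
  105 → roll 6 (new)  [load 105/170]
  40 → roll 4  [load 170/170]
  25 → roll 3  [load 165/170]
  40 → roll 5  [load 165/170]
  110 → roll 7 (new)  [load 110/170]
7 paper rolls opened.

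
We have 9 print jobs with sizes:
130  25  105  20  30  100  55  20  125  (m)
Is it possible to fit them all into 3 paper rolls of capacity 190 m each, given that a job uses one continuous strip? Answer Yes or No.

Total = 610 m; ⌈610/190⌉ = 4.
At least 4 paper rolls are required, but only 3 are allowed.

No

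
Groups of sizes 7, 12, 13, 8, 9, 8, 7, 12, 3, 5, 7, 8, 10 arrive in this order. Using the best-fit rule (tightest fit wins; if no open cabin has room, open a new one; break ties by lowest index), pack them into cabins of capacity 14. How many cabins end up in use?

  7 → cabin 1 (new)  [load 7/14]
  12 → cabin 2 (new)  [load 12/14]
  13 → cabin 3 (new)  [load 13/14]
  8 → cabin 4 (new)  [load 8/14]
  9 → cabin 5 (new)  [load 9/14]
  8 → cabin 6 (new)  [load 8/14]
  7 → cabin 1  [load 14/14]
  12 → cabin 7 (new)  [load 12/14]
  3 → cabin 5  [load 12/14]
  5 → cabin 4  [load 13/14]
  7 → cabin 8 (new)  [load 7/14]
  8 → cabin 9 (new)  [load 8/14]
  10 → cabin 10 (new)  [load 10/14]
10 cabins opened.

10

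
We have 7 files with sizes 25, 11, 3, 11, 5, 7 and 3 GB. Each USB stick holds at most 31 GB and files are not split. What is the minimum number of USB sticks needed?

Total = 25 + 11 + 11 + 7 + 5 + 3 + 3 = 65 GB.
Lower bound: ⌈65/31⌉ = 3 USB sticks.
A packing using 3 USB sticks:
  USB stick 1: 25 + 5 = 30
  USB stick 2: 11 + 11 + 7 = 29
  USB stick 3: 3 + 3 = 6
This matches the lower bound, so 3 is optimal.

3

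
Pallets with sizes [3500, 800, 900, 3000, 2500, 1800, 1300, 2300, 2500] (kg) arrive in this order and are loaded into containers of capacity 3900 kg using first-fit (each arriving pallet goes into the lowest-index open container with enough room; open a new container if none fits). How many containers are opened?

  3500 → container 1 (new)  [load 3500/3900]
  800 → container 2 (new)  [load 800/3900]
  900 → container 2  [load 1700/3900]
  3000 → container 3 (new)  [load 3000/3900]
  2500 → container 4 (new)  [load 2500/3900]
  1800 → container 2  [load 3500/3900]
  1300 → container 4  [load 3800/3900]
  2300 → container 5 (new)  [load 2300/3900]
  2500 → container 6 (new)  [load 2500/3900]
6 containers opened.

6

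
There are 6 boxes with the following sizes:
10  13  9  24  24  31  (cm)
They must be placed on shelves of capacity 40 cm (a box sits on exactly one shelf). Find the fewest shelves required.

Total = 31 + 24 + 24 + 13 + 10 + 9 = 111 cm.
Lower bound: ⌈111/40⌉ = 3 shelves.
A packing using 3 shelves:
  shelf 1: 31 + 9 = 40
  shelf 2: 24 + 13 = 37
  shelf 3: 24 + 10 = 34
This matches the lower bound, so 3 is optimal.

3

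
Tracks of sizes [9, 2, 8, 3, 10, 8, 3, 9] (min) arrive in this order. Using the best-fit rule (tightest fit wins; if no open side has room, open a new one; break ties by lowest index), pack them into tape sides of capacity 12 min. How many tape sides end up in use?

  9 → side 1 (new)  [load 9/12]
  2 → side 1  [load 11/12]
  8 → side 2 (new)  [load 8/12]
  3 → side 2  [load 11/12]
  10 → side 3 (new)  [load 10/12]
  8 → side 4 (new)  [load 8/12]
  3 → side 4  [load 11/12]
  9 → side 5 (new)  [load 9/12]
5 tape sides opened.

5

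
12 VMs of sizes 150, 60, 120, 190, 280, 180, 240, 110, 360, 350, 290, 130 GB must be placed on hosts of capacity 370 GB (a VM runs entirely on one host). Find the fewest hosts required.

Total = 360 + 350 + 290 + 280 + 240 + 190 + 180 + 150 + 130 + 120 + 110 + 60 = 2460 GB.
Lower bound: ⌈2460/370⌉ = 7 hosts.
A packing using 8 hosts:
  host 1: 360 = 360
  host 2: 350 = 350
  host 3: 290 + 60 = 350
  host 4: 280 = 280
  host 5: 240 + 130 = 370
  host 6: 190 + 180 = 370
  host 7: 150 + 120 = 270
  host 8: 110 = 110
No arrangement into 7 hosts stays within capacity, so 8 is optimal.

8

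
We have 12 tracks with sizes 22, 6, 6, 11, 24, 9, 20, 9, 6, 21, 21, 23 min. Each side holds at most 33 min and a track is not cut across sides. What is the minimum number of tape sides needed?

Total = 24 + 23 + 22 + 21 + 21 + 20 + 11 + 9 + 9 + 6 + 6 + 6 = 178 min.
Lower bound: ⌈178/33⌉ = 6 tape sides.
A packing using 6 tape sides:
  side 1: 24 + 9 = 33
  side 2: 23 + 9 = 32
  side 3: 22 + 11 = 33
  side 4: 21 + 6 + 6 = 33
  side 5: 21 + 6 = 27
  side 6: 20 = 20
This matches the lower bound, so 6 is optimal.

6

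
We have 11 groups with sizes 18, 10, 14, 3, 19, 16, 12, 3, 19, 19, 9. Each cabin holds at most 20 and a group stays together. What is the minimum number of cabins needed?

8

Total = 19 + 19 + 19 + 18 + 16 + 14 + 12 + 10 + 9 + 3 + 3 = 142.
Lower bound: ⌈142/20⌉ = 8 cabins.
A packing using 8 cabins:
  cabin 1: 19 = 19
  cabin 2: 19 = 19
  cabin 3: 19 = 19
  cabin 4: 18 = 18
  cabin 5: 16 + 3 = 19
  cabin 6: 14 + 3 = 17
  cabin 7: 12 = 12
  cabin 8: 10 + 9 = 19
This matches the lower bound, so 8 is optimal.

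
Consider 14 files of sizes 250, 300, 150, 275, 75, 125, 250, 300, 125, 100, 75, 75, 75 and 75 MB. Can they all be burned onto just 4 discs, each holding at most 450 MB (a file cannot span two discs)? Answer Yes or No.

No

Total = 2250 MB; ⌈2250/450⌉ = 5.
At least 5 discs are required, but only 4 are allowed.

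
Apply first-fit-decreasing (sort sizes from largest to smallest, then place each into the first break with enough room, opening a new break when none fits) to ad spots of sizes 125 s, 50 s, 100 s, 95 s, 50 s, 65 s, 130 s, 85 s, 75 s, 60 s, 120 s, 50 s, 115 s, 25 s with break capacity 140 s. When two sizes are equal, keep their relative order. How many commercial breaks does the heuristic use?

Sorted descending: 130, 125, 120, 115, 100, 95, 85, 75, 65, 60, 50, 50, 50, 25.
  130 → break 1 (new)  [load 130/140]
  125 → break 2 (new)  [load 125/140]
  120 → break 3 (new)  [load 120/140]
  115 → break 4 (new)  [load 115/140]
  100 → break 5 (new)  [load 100/140]
  95 → break 6 (new)  [load 95/140]
  85 → break 7 (new)  [load 85/140]
  75 → break 8 (new)  [load 75/140]
  65 → break 8  [load 140/140]
  60 → break 9 (new)  [load 60/140]
  50 → break 7  [load 135/140]
  50 → break 9  [load 110/140]
  50 → break 10 (new)  [load 50/140]
  25 → break 4  [load 140/140]
10 commercial breaks opened.

10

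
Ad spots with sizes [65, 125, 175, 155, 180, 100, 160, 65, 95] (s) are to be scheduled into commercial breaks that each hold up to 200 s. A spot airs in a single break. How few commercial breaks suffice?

7

Total = 180 + 175 + 160 + 155 + 125 + 100 + 95 + 65 + 65 = 1120 s.
Lower bound: ⌈1120/200⌉ = 6 commercial breaks.
A packing using 7 commercial breaks:
  break 1: 180 = 180
  break 2: 175 = 175
  break 3: 160 = 160
  break 4: 155 = 155
  break 5: 125 + 65 = 190
  break 6: 100 + 95 = 195
  break 7: 65 = 65
No arrangement into 6 commercial breaks stays within capacity, so 7 is optimal.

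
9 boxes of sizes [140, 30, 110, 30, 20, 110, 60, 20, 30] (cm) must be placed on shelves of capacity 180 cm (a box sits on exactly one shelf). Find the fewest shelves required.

4

Total = 140 + 110 + 110 + 60 + 30 + 30 + 30 + 20 + 20 = 550 cm.
Lower bound: ⌈550/180⌉ = 4 shelves.
A packing using 4 shelves:
  shelf 1: 140 + 30 = 170
  shelf 2: 110 + 60 = 170
  shelf 3: 110 + 30 + 30 = 170
  shelf 4: 20 + 20 = 40
This matches the lower bound, so 4 is optimal.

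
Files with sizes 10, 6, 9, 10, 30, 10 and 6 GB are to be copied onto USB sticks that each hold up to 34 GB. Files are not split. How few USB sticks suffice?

3

Total = 30 + 10 + 10 + 10 + 9 + 6 + 6 = 81 GB.
Lower bound: ⌈81/34⌉ = 3 USB sticks.
A packing using 3 USB sticks:
  USB stick 1: 30 = 30
  USB stick 2: 10 + 10 + 10 = 30
  USB stick 3: 9 + 6 + 6 = 21
This matches the lower bound, so 3 is optimal.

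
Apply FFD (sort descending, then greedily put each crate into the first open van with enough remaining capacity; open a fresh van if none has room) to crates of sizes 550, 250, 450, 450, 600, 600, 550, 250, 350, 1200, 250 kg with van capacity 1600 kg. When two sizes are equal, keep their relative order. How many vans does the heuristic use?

Sorted descending: 1200, 600, 600, 550, 550, 450, 450, 350, 250, 250, 250.
  1200 → van 1 (new)  [load 1200/1600]
  600 → van 2 (new)  [load 600/1600]
  600 → van 2  [load 1200/1600]
  550 → van 3 (new)  [load 550/1600]
  550 → van 3  [load 1100/1600]
  450 → van 3  [load 1550/1600]
  450 → van 4 (new)  [load 450/1600]
  350 → van 1  [load 1550/1600]
  250 → van 2  [load 1450/1600]
  250 → van 4  [load 700/1600]
  250 → van 4  [load 950/1600]
4 vans opened.

4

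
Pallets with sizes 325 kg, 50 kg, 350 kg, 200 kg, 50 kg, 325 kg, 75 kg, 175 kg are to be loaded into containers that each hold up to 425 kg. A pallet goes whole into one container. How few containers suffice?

Total = 350 + 325 + 325 + 200 + 175 + 75 + 50 + 50 = 1550 kg.
Lower bound: ⌈1550/425⌉ = 4 containers.
A packing using 4 containers:
  container 1: 350 + 75 = 425
  container 2: 325 + 50 + 50 = 425
  container 3: 325 = 325
  container 4: 200 + 175 = 375
This matches the lower bound, so 4 is optimal.

4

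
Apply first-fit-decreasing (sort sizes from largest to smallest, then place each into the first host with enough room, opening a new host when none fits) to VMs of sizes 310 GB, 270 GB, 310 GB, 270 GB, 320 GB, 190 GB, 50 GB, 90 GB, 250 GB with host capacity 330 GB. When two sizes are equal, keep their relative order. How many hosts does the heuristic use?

7

Sorted descending: 320, 310, 310, 270, 270, 250, 190, 90, 50.
  320 → host 1 (new)  [load 320/330]
  310 → host 2 (new)  [load 310/330]
  310 → host 3 (new)  [load 310/330]
  270 → host 4 (new)  [load 270/330]
  270 → host 5 (new)  [load 270/330]
  250 → host 6 (new)  [load 250/330]
  190 → host 7 (new)  [load 190/330]
  90 → host 7  [load 280/330]
  50 → host 4  [load 320/330]
7 hosts opened.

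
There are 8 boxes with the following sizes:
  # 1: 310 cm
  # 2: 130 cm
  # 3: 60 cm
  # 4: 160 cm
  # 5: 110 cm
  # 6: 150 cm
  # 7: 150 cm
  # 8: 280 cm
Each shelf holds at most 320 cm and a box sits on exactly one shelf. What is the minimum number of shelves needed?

5

Total = 310 + 280 + 160 + 150 + 150 + 130 + 110 + 60 = 1350 cm.
Lower bound: ⌈1350/320⌉ = 5 shelves.
A packing using 5 shelves:
  shelf 1: 310 = 310
  shelf 2: 280 = 280
  shelf 3: 160 + 150 = 310
  shelf 4: 150 + 130 = 280
  shelf 5: 110 + 60 = 170
This matches the lower bound, so 5 is optimal.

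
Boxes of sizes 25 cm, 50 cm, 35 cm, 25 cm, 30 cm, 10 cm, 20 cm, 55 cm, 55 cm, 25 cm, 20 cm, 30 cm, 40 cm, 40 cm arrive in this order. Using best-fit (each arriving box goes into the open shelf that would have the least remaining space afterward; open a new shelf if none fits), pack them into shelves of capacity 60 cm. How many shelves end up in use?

9

  25 → shelf 1 (new)  [load 25/60]
  50 → shelf 2 (new)  [load 50/60]
  35 → shelf 1  [load 60/60]
  25 → shelf 3 (new)  [load 25/60]
  30 → shelf 3  [load 55/60]
  10 → shelf 2  [load 60/60]
  20 → shelf 4 (new)  [load 20/60]
  55 → shelf 5 (new)  [load 55/60]
  55 → shelf 6 (new)  [load 55/60]
  25 → shelf 4  [load 45/60]
  20 → shelf 7 (new)  [load 20/60]
  30 → shelf 7  [load 50/60]
  40 → shelf 8 (new)  [load 40/60]
  40 → shelf 9 (new)  [load 40/60]
9 shelves opened.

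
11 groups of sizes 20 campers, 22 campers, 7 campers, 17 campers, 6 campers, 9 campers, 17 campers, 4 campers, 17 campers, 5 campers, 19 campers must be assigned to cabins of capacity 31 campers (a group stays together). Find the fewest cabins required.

Total = 22 + 20 + 19 + 17 + 17 + 17 + 9 + 7 + 6 + 5 + 4 = 143 campers.
Lower bound: ⌈143/31⌉ = 5 cabins.
Also, 6 groups each exceed 31/2 campers, and no two of those can share a cabin, so at least 6 cabins are needed.
A packing using 6 cabins:
  cabin 1: 22 + 9 = 31
  cabin 2: 20 + 7 + 4 = 31
  cabin 3: 19 + 6 + 5 = 30
  cabin 4: 17 = 17
  cabin 5: 17 = 17
  cabin 6: 17 = 17
This matches the lower bound, so 6 is optimal.

6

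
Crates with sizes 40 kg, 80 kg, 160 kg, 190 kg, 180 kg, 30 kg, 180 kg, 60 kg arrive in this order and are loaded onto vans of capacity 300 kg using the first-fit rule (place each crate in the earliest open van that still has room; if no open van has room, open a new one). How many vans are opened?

  40 → van 1 (new)  [load 40/300]
  80 → van 1  [load 120/300]
  160 → van 1  [load 280/300]
  190 → van 2 (new)  [load 190/300]
  180 → van 3 (new)  [load 180/300]
  30 → van 2  [load 220/300]
  180 → van 4 (new)  [load 180/300]
  60 → van 2  [load 280/300]
4 vans opened.

4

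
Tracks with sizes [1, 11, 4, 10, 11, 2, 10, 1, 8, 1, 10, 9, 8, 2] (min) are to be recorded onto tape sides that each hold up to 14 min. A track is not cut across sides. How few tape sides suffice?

8

Total = 11 + 11 + 10 + 10 + 10 + 9 + 8 + 8 + 4 + 2 + 2 + 1 + 1 + 1 = 88 min.
Lower bound: ⌈88/14⌉ = 7 tape sides.
Also, 8 tracks each exceed 7 min, and no two of those can share a side, so at least 8 tape sides are needed.
A packing using 8 tape sides:
  side 1: 11 + 2 + 1 = 14
  side 2: 11 + 2 + 1 = 14
  side 3: 10 + 4 = 14
  side 4: 10 + 1 = 11
  side 5: 10 = 10
  side 6: 9 = 9
  side 7: 8 = 8
  side 8: 8 = 8
This matches the lower bound, so 8 is optimal.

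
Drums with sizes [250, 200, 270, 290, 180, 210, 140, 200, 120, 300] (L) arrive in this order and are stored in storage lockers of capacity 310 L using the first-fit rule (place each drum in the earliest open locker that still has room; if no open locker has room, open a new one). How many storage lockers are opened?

9

  250 → locker 1 (new)  [load 250/310]
  200 → locker 2 (new)  [load 200/310]
  270 → locker 3 (new)  [load 270/310]
  290 → locker 4 (new)  [load 290/310]
  180 → locker 5 (new)  [load 180/310]
  210 → locker 6 (new)  [load 210/310]
  140 → locker 7 (new)  [load 140/310]
  200 → locker 8 (new)  [load 200/310]
  120 → locker 5  [load 300/310]
  300 → locker 9 (new)  [load 300/310]
9 storage lockers opened.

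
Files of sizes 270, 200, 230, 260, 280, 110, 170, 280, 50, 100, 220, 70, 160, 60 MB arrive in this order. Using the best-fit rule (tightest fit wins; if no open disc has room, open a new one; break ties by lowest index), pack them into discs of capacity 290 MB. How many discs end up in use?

9

  270 → disc 1 (new)  [load 270/290]
  200 → disc 2 (new)  [load 200/290]
  230 → disc 3 (new)  [load 230/290]
  260 → disc 4 (new)  [load 260/290]
  280 → disc 5 (new)  [load 280/290]
  110 → disc 6 (new)  [load 110/290]
  170 → disc 6  [load 280/290]
  280 → disc 7 (new)  [load 280/290]
  50 → disc 3  [load 280/290]
  100 → disc 8 (new)  [load 100/290]
  220 → disc 9 (new)  [load 220/290]
  70 → disc 9  [load 290/290]
  160 → disc 8  [load 260/290]
  60 → disc 2  [load 260/290]
9 discs opened.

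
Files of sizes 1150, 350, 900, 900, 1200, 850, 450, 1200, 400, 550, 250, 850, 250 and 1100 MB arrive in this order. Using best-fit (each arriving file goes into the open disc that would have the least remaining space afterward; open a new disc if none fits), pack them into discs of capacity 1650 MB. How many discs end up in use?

  1150 → disc 1 (new)  [load 1150/1650]
  350 → disc 1  [load 1500/1650]
  900 → disc 2 (new)  [load 900/1650]
  900 → disc 3 (new)  [load 900/1650]
  1200 → disc 4 (new)  [load 1200/1650]
  850 → disc 5 (new)  [load 850/1650]
  450 → disc 4  [load 1650/1650]
  1200 → disc 6 (new)  [load 1200/1650]
  400 → disc 6  [load 1600/1650]
  550 → disc 2  [load 1450/1650]
  250 → disc 3  [load 1150/1650]
  850 → disc 7 (new)  [load 850/1650]
  250 → disc 3  [load 1400/1650]
  1100 → disc 8 (new)  [load 1100/1650]
8 discs opened.

8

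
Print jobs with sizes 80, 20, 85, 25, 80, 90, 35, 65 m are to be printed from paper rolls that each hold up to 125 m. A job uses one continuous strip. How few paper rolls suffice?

Total = 90 + 85 + 80 + 80 + 65 + 35 + 25 + 20 = 480 m.
Lower bound: ⌈480/125⌉ = 4 paper rolls.
Also, 5 print jobs each exceed 125/2 m, and no two of those can share a roll, so at least 5 paper rolls are needed.
A packing using 5 paper rolls:
  roll 1: 90 + 35 = 125
  roll 2: 85 + 25 = 110
  roll 3: 80 + 20 = 100
  roll 4: 80 = 80
  roll 5: 65 = 65
This matches the lower bound, so 5 is optimal.

5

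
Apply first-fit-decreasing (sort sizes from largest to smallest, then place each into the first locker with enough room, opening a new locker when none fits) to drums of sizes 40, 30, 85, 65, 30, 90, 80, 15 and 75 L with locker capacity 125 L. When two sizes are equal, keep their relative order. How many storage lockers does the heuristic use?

Sorted descending: 90, 85, 80, 75, 65, 40, 30, 30, 15.
  90 → locker 1 (new)  [load 90/125]
  85 → locker 2 (new)  [load 85/125]
  80 → locker 3 (new)  [load 80/125]
  75 → locker 4 (new)  [load 75/125]
  65 → locker 5 (new)  [load 65/125]
  40 → locker 2  [load 125/125]
  30 → locker 1  [load 120/125]
  30 → locker 3  [load 110/125]
  15 → locker 3  [load 125/125]
5 storage lockers opened.

5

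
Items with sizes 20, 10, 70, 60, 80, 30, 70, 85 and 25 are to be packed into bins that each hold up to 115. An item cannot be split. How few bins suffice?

5

Total = 85 + 80 + 70 + 70 + 60 + 30 + 25 + 20 + 10 = 450.
Lower bound: ⌈450/115⌉ = 4 bins.
Also, 5 items each exceed 115/2, and no two of those can share a bin, so at least 5 bins are needed.
A packing using 5 bins:
  bin 1: 85 + 30 = 115
  bin 2: 80 + 25 + 10 = 115
  bin 3: 70 + 20 = 90
  bin 4: 70 = 70
  bin 5: 60 = 60
This matches the lower bound, so 5 is optimal.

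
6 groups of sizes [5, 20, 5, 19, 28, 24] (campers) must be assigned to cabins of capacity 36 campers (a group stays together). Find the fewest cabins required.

4

Total = 28 + 24 + 20 + 19 + 5 + 5 = 101 campers.
Lower bound: ⌈101/36⌉ = 3 cabins.
Also, 4 groups each exceed 18 campers, and no two of those can share a cabin, so at least 4 cabins are needed.
A packing using 4 cabins:
  cabin 1: 28 + 5 = 33
  cabin 2: 24 + 5 = 29
  cabin 3: 20 = 20
  cabin 4: 19 = 19
This matches the lower bound, so 4 is optimal.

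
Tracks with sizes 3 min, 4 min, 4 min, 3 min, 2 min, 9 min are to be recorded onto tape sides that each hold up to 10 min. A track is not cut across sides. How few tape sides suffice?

3

Total = 9 + 4 + 4 + 3 + 3 + 2 = 25 min.
Lower bound: ⌈25/10⌉ = 3 tape sides.
A packing using 3 tape sides:
  side 1: 9 = 9
  side 2: 4 + 4 + 2 = 10
  side 3: 3 + 3 = 6
This matches the lower bound, so 3 is optimal.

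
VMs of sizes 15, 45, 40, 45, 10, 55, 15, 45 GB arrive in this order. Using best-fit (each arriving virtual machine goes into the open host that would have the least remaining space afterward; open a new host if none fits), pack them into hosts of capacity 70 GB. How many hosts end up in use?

  15 → host 1 (new)  [load 15/70]
  45 → host 1  [load 60/70]
  40 → host 2 (new)  [load 40/70]
  45 → host 3 (new)  [load 45/70]
  10 → host 1  [load 70/70]
  55 → host 4 (new)  [load 55/70]
  15 → host 4  [load 70/70]
  45 → host 5 (new)  [load 45/70]
5 hosts opened.

5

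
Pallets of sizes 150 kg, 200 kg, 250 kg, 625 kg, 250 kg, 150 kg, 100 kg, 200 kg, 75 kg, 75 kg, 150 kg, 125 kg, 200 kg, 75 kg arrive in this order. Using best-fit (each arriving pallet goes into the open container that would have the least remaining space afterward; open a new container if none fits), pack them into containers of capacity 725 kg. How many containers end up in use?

4

  150 → container 1 (new)  [load 150/725]
  200 → container 1  [load 350/725]
  250 → container 1  [load 600/725]
  625 → container 2 (new)  [load 625/725]
  250 → container 3 (new)  [load 250/725]
  150 → container 3  [load 400/725]
  100 → container 2  [load 725/725]
  200 → container 3  [load 600/725]
  75 → container 1  [load 675/725]
  75 → container 3  [load 675/725]
  150 → container 4 (new)  [load 150/725]
  125 → container 4  [load 275/725]
  200 → container 4  [load 475/725]
  75 → container 4  [load 550/725]
4 containers opened.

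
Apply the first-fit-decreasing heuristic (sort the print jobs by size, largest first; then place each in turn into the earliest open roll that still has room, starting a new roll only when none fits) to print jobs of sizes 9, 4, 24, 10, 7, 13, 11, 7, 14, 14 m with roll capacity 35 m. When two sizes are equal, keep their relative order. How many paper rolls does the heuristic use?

Sorted descending: 24, 14, 14, 13, 11, 10, 9, 7, 7, 4.
  24 → roll 1 (new)  [load 24/35]
  14 → roll 2 (new)  [load 14/35]
  14 → roll 2  [load 28/35]
  13 → roll 3 (new)  [load 13/35]
  11 → roll 1  [load 35/35]
  10 → roll 3  [load 23/35]
  9 → roll 3  [load 32/35]
  7 → roll 2  [load 35/35]
  7 → roll 4 (new)  [load 7/35]
  4 → roll 4  [load 11/35]
4 paper rolls opened.

4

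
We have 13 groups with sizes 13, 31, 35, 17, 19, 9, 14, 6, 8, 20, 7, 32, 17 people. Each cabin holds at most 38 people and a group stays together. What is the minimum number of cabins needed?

Total = 35 + 32 + 31 + 20 + 19 + 17 + 17 + 14 + 13 + 9 + 8 + 7 + 6 = 228 people.
Lower bound: ⌈228/38⌉ = 6 cabins.
A packing using 7 cabins:
  cabin 1: 35 = 35
  cabin 2: 32 + 6 = 38
  cabin 3: 31 + 7 = 38
  cabin 4: 20 + 17 = 37
  cabin 5: 19 + 17 = 36
  cabin 6: 14 + 13 + 9 = 36
  cabin 7: 8 = 8
No arrangement into 6 cabins stays within capacity, so 7 is optimal.

7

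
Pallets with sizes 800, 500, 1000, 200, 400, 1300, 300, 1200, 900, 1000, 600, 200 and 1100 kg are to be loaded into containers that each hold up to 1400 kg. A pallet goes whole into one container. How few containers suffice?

7

Total = 1300 + 1200 + 1100 + 1000 + 1000 + 900 + 800 + 600 + 500 + 400 + 300 + 200 + 200 = 9500 kg.
Lower bound: ⌈9500/1400⌉ = 7 containers.
A packing using 7 containers:
  container 1: 1300 = 1300
  container 2: 1200 + 200 = 1400
  container 3: 1100 + 300 = 1400
  container 4: 1000 + 400 = 1400
  container 5: 1000 + 200 = 1200
  container 6: 900 + 500 = 1400
  container 7: 800 + 600 = 1400
This matches the lower bound, so 7 is optimal.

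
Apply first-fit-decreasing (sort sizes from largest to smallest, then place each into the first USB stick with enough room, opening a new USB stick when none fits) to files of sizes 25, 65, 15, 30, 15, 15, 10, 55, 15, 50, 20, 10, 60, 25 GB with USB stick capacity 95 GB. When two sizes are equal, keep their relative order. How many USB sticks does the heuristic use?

5

Sorted descending: 65, 60, 55, 50, 30, 25, 25, 20, 15, 15, 15, 15, 10, 10.
  65 → USB stick 1 (new)  [load 65/95]
  60 → USB stick 2 (new)  [load 60/95]
  55 → USB stick 3 (new)  [load 55/95]
  50 → USB stick 4 (new)  [load 50/95]
  30 → USB stick 1  [load 95/95]
  25 → USB stick 2  [load 85/95]
  25 → USB stick 3  [load 80/95]
  20 → USB stick 4  [load 70/95]
  15 → USB stick 3  [load 95/95]
  15 → USB stick 4  [load 85/95]
  15 → USB stick 5 (new)  [load 15/95]
  15 → USB stick 5  [load 30/95]
  10 → USB stick 2  [load 95/95]
  10 → USB stick 4  [load 95/95]
5 USB sticks opened.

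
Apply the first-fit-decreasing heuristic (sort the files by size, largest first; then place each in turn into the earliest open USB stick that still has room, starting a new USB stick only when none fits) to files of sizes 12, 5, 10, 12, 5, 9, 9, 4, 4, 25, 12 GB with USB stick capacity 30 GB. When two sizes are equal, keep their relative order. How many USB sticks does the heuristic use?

Sorted descending: 25, 12, 12, 12, 10, 9, 9, 5, 5, 4, 4.
  25 → USB stick 1 (new)  [load 25/30]
  12 → USB stick 2 (new)  [load 12/30]
  12 → USB stick 2  [load 24/30]
  12 → USB stick 3 (new)  [load 12/30]
  10 → USB stick 3  [load 22/30]
  9 → USB stick 4 (new)  [load 9/30]
  9 → USB stick 4  [load 18/30]
  5 → USB stick 1  [load 30/30]
  5 → USB stick 2  [load 29/30]
  4 → USB stick 3  [load 26/30]
  4 → USB stick 3  [load 30/30]
4 USB sticks opened.

4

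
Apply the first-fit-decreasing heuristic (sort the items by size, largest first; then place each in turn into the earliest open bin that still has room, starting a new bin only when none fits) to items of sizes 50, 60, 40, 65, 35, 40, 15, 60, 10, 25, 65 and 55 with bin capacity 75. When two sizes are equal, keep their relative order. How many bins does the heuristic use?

8

Sorted descending: 65, 65, 60, 60, 55, 50, 40, 40, 35, 25, 15, 10.
  65 → bin 1 (new)  [load 65/75]
  65 → bin 2 (new)  [load 65/75]
  60 → bin 3 (new)  [load 60/75]
  60 → bin 4 (new)  [load 60/75]
  55 → bin 5 (new)  [load 55/75]
  50 → bin 6 (new)  [load 50/75]
  40 → bin 7 (new)  [load 40/75]
  40 → bin 8 (new)  [load 40/75]
  35 → bin 7  [load 75/75]
  25 → bin 6  [load 75/75]
  15 → bin 3  [load 75/75]
  10 → bin 1  [load 75/75]
8 bins opened.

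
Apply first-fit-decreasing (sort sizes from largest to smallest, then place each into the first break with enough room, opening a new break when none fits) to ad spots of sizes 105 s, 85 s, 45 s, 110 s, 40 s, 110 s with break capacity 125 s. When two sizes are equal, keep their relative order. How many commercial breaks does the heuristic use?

5

Sorted descending: 110, 110, 105, 85, 45, 40.
  110 → break 1 (new)  [load 110/125]
  110 → break 2 (new)  [load 110/125]
  105 → break 3 (new)  [load 105/125]
  85 → break 4 (new)  [load 85/125]
  45 → break 5 (new)  [load 45/125]
  40 → break 4  [load 125/125]
5 commercial breaks opened.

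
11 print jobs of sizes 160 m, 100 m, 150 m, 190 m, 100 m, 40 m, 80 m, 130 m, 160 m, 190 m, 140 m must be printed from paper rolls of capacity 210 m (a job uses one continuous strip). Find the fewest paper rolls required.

Total = 190 + 190 + 160 + 160 + 150 + 140 + 130 + 100 + 100 + 80 + 40 = 1440 m.
Lower bound: ⌈1440/210⌉ = 7 paper rolls.
A packing using 8 paper rolls:
  roll 1: 190 = 190
  roll 2: 190 = 190
  roll 3: 160 + 40 = 200
  roll 4: 160 = 160
  roll 5: 150 = 150
  roll 6: 140 = 140
  roll 7: 130 + 80 = 210
  roll 8: 100 + 100 = 200
No arrangement into 7 paper rolls stays within capacity, so 8 is optimal.

8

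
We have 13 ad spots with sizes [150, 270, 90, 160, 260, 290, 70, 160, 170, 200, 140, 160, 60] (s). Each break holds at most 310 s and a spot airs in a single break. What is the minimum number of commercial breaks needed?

Total = 290 + 270 + 260 + 200 + 170 + 160 + 160 + 160 + 150 + 140 + 90 + 70 + 60 = 2180 s.
Lower bound: ⌈2180/310⌉ = 8 commercial breaks.
A packing using 8 commercial breaks:
  break 1: 290 = 290
  break 2: 270 = 270
  break 3: 260 = 260
  break 4: 200 + 90 = 290
  break 5: 170 + 140 = 310
  break 6: 160 + 150 = 310
  break 7: 160 + 70 + 60 = 290
  break 8: 160 = 160
This matches the lower bound, so 8 is optimal.

8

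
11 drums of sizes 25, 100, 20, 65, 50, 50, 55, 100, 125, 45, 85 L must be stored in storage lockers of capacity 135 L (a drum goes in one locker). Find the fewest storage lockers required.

6

Total = 125 + 100 + 100 + 85 + 65 + 55 + 50 + 50 + 45 + 25 + 20 = 720 L.
Lower bound: ⌈720/135⌉ = 6 storage lockers.
A packing using 6 storage lockers:
  locker 1: 125 = 125
  locker 2: 100 + 25 = 125
  locker 3: 100 + 20 = 120
  locker 4: 85 + 50 = 135
  locker 5: 65 + 55 = 120
  locker 6: 50 + 45 = 95
This matches the lower bound, so 6 is optimal.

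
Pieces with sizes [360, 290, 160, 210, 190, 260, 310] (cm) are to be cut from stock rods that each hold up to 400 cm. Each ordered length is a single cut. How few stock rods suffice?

Total = 360 + 310 + 290 + 260 + 210 + 190 + 160 = 1780 cm.
Lower bound: ⌈1780/400⌉ = 5 stock rods.
A packing using 6 stock rods:
  stock rod 1: 360 = 360
  stock rod 2: 310 = 310
  stock rod 3: 290 = 290
  stock rod 4: 260 = 260
  stock rod 5: 210 + 190 = 400
  stock rod 6: 160 = 160
No arrangement into 5 stock rods stays within capacity, so 6 is optimal.

6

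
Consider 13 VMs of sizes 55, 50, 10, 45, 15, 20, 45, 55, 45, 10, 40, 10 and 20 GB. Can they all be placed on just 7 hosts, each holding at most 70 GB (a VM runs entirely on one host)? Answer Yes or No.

A valid assignment using 7 hosts:
  host 1: 55 + 15 = 70
  host 2: 55 + 10 = 65
  host 3: 50 + 20 = 70
  host 4: 45 + 20 = 65
  host 5: 45 + 10 + 10 = 65
  host 6: 45 = 45
  host 7: 40 = 40
Every load is within 70 GB, so 7 hosts suffice.

Yes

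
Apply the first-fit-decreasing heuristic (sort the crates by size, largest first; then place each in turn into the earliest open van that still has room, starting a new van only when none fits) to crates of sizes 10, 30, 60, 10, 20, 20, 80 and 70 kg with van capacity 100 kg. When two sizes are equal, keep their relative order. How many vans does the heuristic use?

Sorted descending: 80, 70, 60, 30, 20, 20, 10, 10.
  80 → van 1 (new)  [load 80/100]
  70 → van 2 (new)  [load 70/100]
  60 → van 3 (new)  [load 60/100]
  30 → van 2  [load 100/100]
  20 → van 1  [load 100/100]
  20 → van 3  [load 80/100]
  10 → van 3  [load 90/100]
  10 → van 3  [load 100/100]
3 vans opened.

3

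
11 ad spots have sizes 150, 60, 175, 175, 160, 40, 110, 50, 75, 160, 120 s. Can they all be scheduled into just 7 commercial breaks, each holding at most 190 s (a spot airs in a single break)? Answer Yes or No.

Total = 1275 s; ⌈1275/190⌉ = 7.
The bound of 7 does not rule out 7, but exhaustive search shows no assignment into 7 commercial breaks of capacity 190 s exists — the minimum is 8.

No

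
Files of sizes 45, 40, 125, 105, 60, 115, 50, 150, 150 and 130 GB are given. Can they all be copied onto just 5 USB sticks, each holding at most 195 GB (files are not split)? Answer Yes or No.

No

Total = 970 GB; ⌈970/195⌉ = 5.
6 files each exceed half the capacity and cannot share a USB stick, forcing at least 6 USB sticks.
At least 6 USB sticks are required, but only 5 are allowed.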